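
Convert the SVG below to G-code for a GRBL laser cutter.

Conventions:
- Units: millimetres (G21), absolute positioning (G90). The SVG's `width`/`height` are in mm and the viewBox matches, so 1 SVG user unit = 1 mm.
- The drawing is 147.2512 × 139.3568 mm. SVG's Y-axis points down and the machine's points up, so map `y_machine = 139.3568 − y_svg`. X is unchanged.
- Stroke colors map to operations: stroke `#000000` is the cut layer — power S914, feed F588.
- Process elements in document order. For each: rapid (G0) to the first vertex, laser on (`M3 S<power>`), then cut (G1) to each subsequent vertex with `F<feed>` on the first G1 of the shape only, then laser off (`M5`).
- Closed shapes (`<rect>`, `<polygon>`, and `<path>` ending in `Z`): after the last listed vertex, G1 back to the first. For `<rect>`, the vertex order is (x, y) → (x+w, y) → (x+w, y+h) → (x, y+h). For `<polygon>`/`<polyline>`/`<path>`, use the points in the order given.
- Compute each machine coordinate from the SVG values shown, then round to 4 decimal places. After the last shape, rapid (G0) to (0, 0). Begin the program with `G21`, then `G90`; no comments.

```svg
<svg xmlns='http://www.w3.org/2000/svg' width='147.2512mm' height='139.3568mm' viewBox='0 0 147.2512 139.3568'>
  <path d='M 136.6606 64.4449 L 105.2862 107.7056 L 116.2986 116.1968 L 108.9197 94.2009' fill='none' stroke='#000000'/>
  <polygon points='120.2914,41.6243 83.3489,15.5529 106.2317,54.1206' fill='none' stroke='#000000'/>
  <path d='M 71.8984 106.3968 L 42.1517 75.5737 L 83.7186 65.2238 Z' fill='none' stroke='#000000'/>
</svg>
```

G21
G90
G0 X136.6606 Y74.9119
M3 S914
G1 X105.2862 Y31.6512 F588
G1 X116.2986 Y23.1600
G1 X108.9197 Y45.1559
M5
G0 X120.2914 Y97.7325
M3 S914
G1 X83.3489 Y123.8039 F588
G1 X106.2317 Y85.2362
G1 X120.2914 Y97.7325
M5
G0 X71.8984 Y32.9600
M3 S914
G1 X42.1517 Y63.7831 F588
G1 X83.7186 Y74.1330
G1 X71.8984 Y32.9600
M5
G0 X0.0000 Y0.0000

1 u = 1 mm; y_m = 139.3568 − y.

[1] `<path>` open polyline, #000000→cut S914 F588: (136.6606,74.9119) → (105.2862,31.6512) → (116.2986,23.1600) → (108.9197,45.1559)

[2] `<polygon>` closed polygon, #000000→cut S914 F588: (120.2914,97.7325) → (83.3489,123.8039) → (106.2317,85.2362) → (120.2914,97.7325) (closed)

[3] `<path>` regular polygon, #000000→cut S914 F588: (71.8984,32.9600) → (42.1517,63.7831) → (83.7186,74.1330) → (71.8984,32.9600) (closed)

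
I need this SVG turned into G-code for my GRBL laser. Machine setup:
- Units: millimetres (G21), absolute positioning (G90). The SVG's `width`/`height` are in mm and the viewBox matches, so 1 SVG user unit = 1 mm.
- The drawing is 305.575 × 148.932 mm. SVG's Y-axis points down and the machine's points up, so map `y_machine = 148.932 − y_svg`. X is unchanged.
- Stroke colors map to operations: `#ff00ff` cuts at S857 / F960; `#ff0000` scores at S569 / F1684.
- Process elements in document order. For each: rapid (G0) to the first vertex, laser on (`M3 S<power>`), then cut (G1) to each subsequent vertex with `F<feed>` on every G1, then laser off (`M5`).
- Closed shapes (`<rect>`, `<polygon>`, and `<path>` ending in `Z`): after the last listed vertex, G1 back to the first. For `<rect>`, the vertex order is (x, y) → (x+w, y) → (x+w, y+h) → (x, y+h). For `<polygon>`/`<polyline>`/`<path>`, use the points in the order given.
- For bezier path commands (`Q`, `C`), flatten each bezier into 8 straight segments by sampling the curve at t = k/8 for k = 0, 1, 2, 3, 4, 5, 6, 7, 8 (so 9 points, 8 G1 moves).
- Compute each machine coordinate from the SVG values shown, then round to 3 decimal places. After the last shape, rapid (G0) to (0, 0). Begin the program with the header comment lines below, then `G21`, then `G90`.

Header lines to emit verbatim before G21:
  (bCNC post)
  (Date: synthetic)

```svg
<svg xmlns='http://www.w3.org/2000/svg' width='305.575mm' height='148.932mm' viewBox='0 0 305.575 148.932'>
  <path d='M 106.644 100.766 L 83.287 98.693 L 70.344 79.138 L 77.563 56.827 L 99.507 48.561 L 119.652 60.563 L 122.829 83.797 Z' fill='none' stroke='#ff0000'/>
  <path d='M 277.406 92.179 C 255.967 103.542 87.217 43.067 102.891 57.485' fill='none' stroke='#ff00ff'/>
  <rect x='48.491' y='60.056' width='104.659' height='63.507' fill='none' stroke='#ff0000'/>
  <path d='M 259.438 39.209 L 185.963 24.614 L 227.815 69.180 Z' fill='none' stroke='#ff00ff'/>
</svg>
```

viewBox `0 0 305.575 148.932` with mm width/height → 1 unit = 1 mm. Flip: y_m = 148.932 − y_svg.

**Shape 1** — `<path>` regular polygon, stroke `#ff0000` → score (S569, F1684). Machine vertices: (106.644,48.166) → (83.287,50.239) → (70.344,69.794) → (77.563,92.105) → (99.507,100.371) → (119.652,88.369) → (122.829,65.135) → (106.644,48.166). Closed: final G1 returns to the first vertex.

**Shape 2** — `<path>` cubic bezier, stroke `#ff00ff` → cut (S857, F960). Control points (SVG): P0=(277.406,92.179), P1=(255.967,103.542), P2=(87.217,43.067), P3=(102.891,57.485); sampled at t=k/8. Machine vertices: (277.406,56.753) → (263.109,55.573) → (238.889,59.408) → (208.634,66.539) → (176.231,75.246) → (145.568,83.810) → (120.532,90.511) → (105.010,93.630) → (102.891,91.447). Open path.

**Shape 3** — `<rect>` rectangle, stroke `#ff0000` → score (S569, F1684). Machine vertices: (48.491,88.876) → (153.150,88.876) → (153.150,25.369) → (48.491,25.369) → (48.491,88.876). Closed: final G1 returns to the first vertex.

**Shape 4** — `<path>` closed polygon, stroke `#ff00ff` → cut (S857, F960). Machine vertices: (259.438,109.723) → (185.963,124.318) → (227.815,79.752) → (259.438,109.723). Closed: final G1 returns to the first vertex.

(bCNC post)
(Date: synthetic)
G21
G90
G0 X106.644 Y48.166
M3 S569
G1 X83.287 Y50.239 F1684
G1 X70.344 Y69.794 F1684
G1 X77.563 Y92.105 F1684
G1 X99.507 Y100.371 F1684
G1 X119.652 Y88.369 F1684
G1 X122.829 Y65.135 F1684
G1 X106.644 Y48.166 F1684
M5
G0 X277.406 Y56.753
M3 S857
G1 X263.109 Y55.573 F960
G1 X238.889 Y59.408 F960
G1 X208.634 Y66.539 F960
G1 X176.231 Y75.246 F960
G1 X145.568 Y83.810 F960
G1 X120.532 Y90.511 F960
G1 X105.010 Y93.630 F960
G1 X102.891 Y91.447 F960
M5
G0 X48.491 Y88.876
M3 S569
G1 X153.150 Y88.876 F1684
G1 X153.150 Y25.369 F1684
G1 X48.491 Y25.369 F1684
G1 X48.491 Y88.876 F1684
M5
G0 X259.438 Y109.723
M3 S857
G1 X185.963 Y124.318 F960
G1 X227.815 Y79.752 F960
G1 X259.438 Y109.723 F960
M5
G0 X0.000 Y0.000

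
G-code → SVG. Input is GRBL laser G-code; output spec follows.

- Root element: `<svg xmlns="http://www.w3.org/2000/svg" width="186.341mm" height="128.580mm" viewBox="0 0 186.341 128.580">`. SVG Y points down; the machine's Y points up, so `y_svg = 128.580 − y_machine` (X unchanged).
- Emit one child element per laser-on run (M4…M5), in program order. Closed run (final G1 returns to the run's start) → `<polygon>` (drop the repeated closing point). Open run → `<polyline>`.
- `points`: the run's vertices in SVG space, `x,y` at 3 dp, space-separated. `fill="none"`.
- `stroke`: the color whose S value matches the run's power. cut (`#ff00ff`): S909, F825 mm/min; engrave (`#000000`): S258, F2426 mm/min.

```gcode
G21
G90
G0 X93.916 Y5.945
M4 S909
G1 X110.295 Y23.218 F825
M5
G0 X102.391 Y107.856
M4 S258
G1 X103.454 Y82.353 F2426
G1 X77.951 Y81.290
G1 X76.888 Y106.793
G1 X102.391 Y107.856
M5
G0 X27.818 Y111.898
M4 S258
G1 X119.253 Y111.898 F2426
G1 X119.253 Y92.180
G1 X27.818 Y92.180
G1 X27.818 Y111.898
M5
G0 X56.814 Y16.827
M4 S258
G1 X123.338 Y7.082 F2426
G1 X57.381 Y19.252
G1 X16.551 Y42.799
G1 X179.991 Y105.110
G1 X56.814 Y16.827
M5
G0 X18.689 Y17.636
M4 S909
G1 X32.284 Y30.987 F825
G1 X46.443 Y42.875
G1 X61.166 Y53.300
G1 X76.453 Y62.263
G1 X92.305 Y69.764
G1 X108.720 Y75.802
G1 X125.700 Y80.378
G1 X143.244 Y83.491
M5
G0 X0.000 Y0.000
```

<svg xmlns="http://www.w3.org/2000/svg" width="186.341mm" height="128.580mm" viewBox="0 0 186.341 128.580">
  <polyline points="93.916,122.635 110.295,105.362" fill="none" stroke="#ff00ff"/>
  <polygon points="102.391,20.724 103.454,46.227 77.951,47.290 76.888,21.787" fill="none" stroke="#000000"/>
  <polygon points="27.818,16.682 119.253,16.682 119.253,36.400 27.818,36.400" fill="none" stroke="#000000"/>
  <polygon points="56.814,111.753 123.338,121.498 57.381,109.328 16.551,85.781 179.991,23.470" fill="none" stroke="#000000"/>
  <polyline points="18.689,110.944 32.284,97.593 46.443,85.705 61.166,75.280 76.453,66.317 92.305,58.816 108.720,52.778 125.700,48.202 143.244,45.089" fill="none" stroke="#ff00ff"/>
</svg>

Each laser-on run becomes one SVG element. Flip Y back into SVG space with y_svg = 128.580 − y_machine.

Run 1: the run's S909 means `#ff00ff` (cut). The run is open, so emit a `<polyline>` with points (Y-flipped): 93.916,122.635 110.295,105.362.

Run 2: S258 ⇒ engrave layer `#000000`. The run returns to its start, so emit a `<polygon>` with points (Y-flipped): 102.391,20.724 103.454,46.227 77.951,47.290 76.888,21.787.

Run 3: S258 ⇒ engrave layer `#000000`. The run returns to its start, so emit a `<polygon>` with points (Y-flipped): 27.818,16.682 119.253,16.682 119.253,36.400 27.818,36.400.

Run 4: power S258 maps to stroke `#000000` (engrave). The run returns to its start, so emit a `<polygon>` with points (Y-flipped): 56.814,111.753 123.338,121.498 57.381,109.328 16.551,85.781 179.991,23.470.

Run 5: the run's S909 means `#ff00ff` (cut). The run is open, so emit a `<polyline>` with points (Y-flipped): 18.689,110.944 32.284,97.593 46.443,85.705 61.166,75.280 76.453,66.317 92.305,58.816 108.720,52.778 125.700,48.202 143.244,45.089.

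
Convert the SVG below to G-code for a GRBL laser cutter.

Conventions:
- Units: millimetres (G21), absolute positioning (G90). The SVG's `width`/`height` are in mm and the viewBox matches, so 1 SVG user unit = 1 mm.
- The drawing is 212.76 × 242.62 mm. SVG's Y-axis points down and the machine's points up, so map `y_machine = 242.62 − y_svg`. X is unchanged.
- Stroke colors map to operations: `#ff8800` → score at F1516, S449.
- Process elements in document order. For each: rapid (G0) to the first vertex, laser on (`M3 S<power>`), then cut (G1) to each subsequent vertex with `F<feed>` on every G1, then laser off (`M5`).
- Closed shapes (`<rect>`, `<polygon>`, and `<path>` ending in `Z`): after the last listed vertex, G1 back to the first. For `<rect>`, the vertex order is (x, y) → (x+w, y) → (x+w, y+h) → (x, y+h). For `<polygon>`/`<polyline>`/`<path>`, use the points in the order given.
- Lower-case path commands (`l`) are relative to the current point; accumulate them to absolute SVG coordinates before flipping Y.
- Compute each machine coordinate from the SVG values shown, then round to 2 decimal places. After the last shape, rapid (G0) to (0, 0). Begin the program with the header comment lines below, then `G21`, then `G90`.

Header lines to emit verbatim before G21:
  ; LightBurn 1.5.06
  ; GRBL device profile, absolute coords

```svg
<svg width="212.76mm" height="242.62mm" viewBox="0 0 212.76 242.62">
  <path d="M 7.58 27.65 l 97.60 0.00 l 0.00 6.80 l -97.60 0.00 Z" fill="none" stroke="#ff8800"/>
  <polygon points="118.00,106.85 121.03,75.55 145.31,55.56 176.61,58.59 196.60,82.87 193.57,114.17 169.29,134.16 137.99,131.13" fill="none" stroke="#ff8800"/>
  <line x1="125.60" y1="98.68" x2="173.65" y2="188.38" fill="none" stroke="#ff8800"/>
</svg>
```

1 u = 1 mm; y_m = 242.62 − y.

[1] `<path>` rectangle, #ff8800→score S449 F1516: (7.58,214.97) → (105.18,214.97) → (105.18,208.17) → (7.58,208.17) → (7.58,214.97) (closed)

[2] `<polygon>` regular polygon, #ff8800→score S449 F1516: (118.00,135.77) → (121.03,167.07) → (145.31,187.06) → (176.61,184.03) → (196.60,159.75) → (193.57,128.45) → (169.29,108.46) → (137.99,111.49) → (118.00,135.77) (closed)

[3] `<line>` line segment, #ff8800→score S449 F1516: (125.60,143.94) → (173.65,54.24)

; LightBurn 1.5.06
; GRBL device profile, absolute coords
G21
G90
G0 X7.58 Y214.97
M3 S449
G1 X105.18 Y214.97 F1516
G1 X105.18 Y208.17 F1516
G1 X7.58 Y208.17 F1516
G1 X7.58 Y214.97 F1516
M5
G0 X118.00 Y135.77
M3 S449
G1 X121.03 Y167.07 F1516
G1 X145.31 Y187.06 F1516
G1 X176.61 Y184.03 F1516
G1 X196.60 Y159.75 F1516
G1 X193.57 Y128.45 F1516
G1 X169.29 Y108.46 F1516
G1 X137.99 Y111.49 F1516
G1 X118.00 Y135.77 F1516
M5
G0 X125.60 Y143.94
M3 S449
G1 X173.65 Y54.24 F1516
M5
G0 X0.00 Y0.00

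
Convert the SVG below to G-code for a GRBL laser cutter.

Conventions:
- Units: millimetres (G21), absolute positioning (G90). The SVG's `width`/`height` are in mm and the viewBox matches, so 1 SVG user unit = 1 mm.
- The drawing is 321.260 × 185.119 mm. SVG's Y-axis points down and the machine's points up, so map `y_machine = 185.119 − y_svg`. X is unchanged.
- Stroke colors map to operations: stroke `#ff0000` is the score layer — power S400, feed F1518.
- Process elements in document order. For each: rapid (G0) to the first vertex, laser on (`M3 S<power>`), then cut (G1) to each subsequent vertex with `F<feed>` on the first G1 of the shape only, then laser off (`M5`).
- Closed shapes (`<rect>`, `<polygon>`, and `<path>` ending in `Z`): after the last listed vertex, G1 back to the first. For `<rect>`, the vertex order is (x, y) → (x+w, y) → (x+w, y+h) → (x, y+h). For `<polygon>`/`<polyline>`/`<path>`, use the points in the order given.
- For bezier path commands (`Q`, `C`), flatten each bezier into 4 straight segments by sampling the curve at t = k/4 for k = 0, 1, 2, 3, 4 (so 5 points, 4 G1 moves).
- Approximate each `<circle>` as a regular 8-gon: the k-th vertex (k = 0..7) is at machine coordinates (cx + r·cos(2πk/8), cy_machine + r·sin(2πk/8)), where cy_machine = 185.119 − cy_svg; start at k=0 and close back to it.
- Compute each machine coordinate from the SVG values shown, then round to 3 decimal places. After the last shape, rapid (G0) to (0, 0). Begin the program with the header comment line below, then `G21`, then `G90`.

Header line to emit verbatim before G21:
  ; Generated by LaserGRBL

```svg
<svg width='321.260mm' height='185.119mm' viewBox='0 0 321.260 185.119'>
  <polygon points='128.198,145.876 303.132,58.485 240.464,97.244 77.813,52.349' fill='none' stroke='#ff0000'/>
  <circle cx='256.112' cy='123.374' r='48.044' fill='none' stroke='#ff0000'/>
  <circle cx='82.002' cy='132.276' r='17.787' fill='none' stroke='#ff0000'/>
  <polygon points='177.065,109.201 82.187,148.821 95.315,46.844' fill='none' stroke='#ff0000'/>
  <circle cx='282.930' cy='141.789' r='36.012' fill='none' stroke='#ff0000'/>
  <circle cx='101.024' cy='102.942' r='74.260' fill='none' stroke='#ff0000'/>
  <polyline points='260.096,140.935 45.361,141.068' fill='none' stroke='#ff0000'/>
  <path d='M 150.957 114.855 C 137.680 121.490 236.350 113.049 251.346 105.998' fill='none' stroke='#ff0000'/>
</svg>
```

Since the viewBox matches the mm dimensions, user units are millimetres directly. The only transform is the Y-flip y_m = 185.119 − y_svg.

Shape 1 is a closed polygon drawn with `<polygon>`. Its stroke #ff0000 means score at S400, F1518. After flipping Y the toolpath is (128.198,39.243) → (303.132,126.634) → (240.464,87.875) → (77.813,132.770) → (128.198,39.243), returning to the start.

Shape 2 is a circle drawn with `<circle>`. Its stroke #ff0000 means score at S400, F1518. After flipping Y the toolpath is (304.156,61.745) → (290.084,95.717) → (256.112,109.789) → (222.140,95.717) → (208.068,61.745) → (222.140,27.773) → (256.112,13.701) → (290.084,27.773) → (304.156,61.745), returning to the start.

Shape 3 is a circle drawn with `<circle>`. Its stroke #ff0000 means score at S400, F1518. After flipping Y the toolpath is (99.789,52.843) → (94.579,65.420) → (82.002,70.630) → (69.425,65.420) → (64.215,52.843) → (69.425,40.266) → (82.002,35.056) → (94.579,40.266) → (99.789,52.843), returning to the start.

Shape 4 is a regular polygon drawn with `<polygon>`. Its stroke #ff0000 means score at S400, F1518. After flipping Y the toolpath is (177.065,75.918) → (82.187,36.298) → (95.315,138.275) → (177.065,75.918), returning to the start.

Shape 5 is a circle drawn with `<circle>`. Its stroke #ff0000 means score at S400, F1518. After flipping Y the toolpath is (318.942,43.330) → (308.394,68.794) → (282.930,79.342) → (257.466,68.794) → (246.918,43.330) → (257.466,17.866) → (282.930,7.318) → (308.394,17.866) → (318.942,43.330), returning to the start.

Shape 6 is a circle drawn with `<circle>`. Its stroke #ff0000 means score at S400, F1518. After flipping Y the toolpath is (175.284,82.177) → (153.534,134.687) → (101.024,156.437) → (48.514,134.687) → (26.764,82.177) → (48.514,29.667) → (101.024,7.917) → (153.534,29.667) → (175.284,82.177), returning to the start.

Shape 7 is a line segment drawn with `<polyline>`. Its stroke #ff0000 means score at S400, F1518. After flipping Y the toolpath is (260.096,44.184) → (45.361,44.051).

Shape 8 is a cubic bezier drawn with `<path>`. Its stroke #ff0000 means score at S400, F1518. After flipping Y the toolpath is (150.957,70.264) → (158.933,67.857) → (190.549,69.560) → (227.467,73.829) → (251.346,79.121).

; Generated by LaserGRBL
G21
G90
G0 X128.198 Y39.243
M3 S400
G1 X303.132 Y126.634 F1518
G1 X240.464 Y87.875
G1 X77.813 Y132.770
G1 X128.198 Y39.243
M5
G0 X304.156 Y61.745
M3 S400
G1 X290.084 Y95.717 F1518
G1 X256.112 Y109.789
G1 X222.140 Y95.717
G1 X208.068 Y61.745
G1 X222.140 Y27.773
G1 X256.112 Y13.701
G1 X290.084 Y27.773
G1 X304.156 Y61.745
M5
G0 X99.789 Y52.843
M3 S400
G1 X94.579 Y65.420 F1518
G1 X82.002 Y70.630
G1 X69.425 Y65.420
G1 X64.215 Y52.843
G1 X69.425 Y40.266
G1 X82.002 Y35.056
G1 X94.579 Y40.266
G1 X99.789 Y52.843
M5
G0 X177.065 Y75.918
M3 S400
G1 X82.187 Y36.298 F1518
G1 X95.315 Y138.275
G1 X177.065 Y75.918
M5
G0 X318.942 Y43.330
M3 S400
G1 X308.394 Y68.794 F1518
G1 X282.930 Y79.342
G1 X257.466 Y68.794
G1 X246.918 Y43.330
G1 X257.466 Y17.866
G1 X282.930 Y7.318
G1 X308.394 Y17.866
G1 X318.942 Y43.330
M5
G0 X175.284 Y82.177
M3 S400
G1 X153.534 Y134.687 F1518
G1 X101.024 Y156.437
G1 X48.514 Y134.687
G1 X26.764 Y82.177
G1 X48.514 Y29.667
G1 X101.024 Y7.917
G1 X153.534 Y29.667
G1 X175.284 Y82.177
M5
G0 X260.096 Y44.184
M3 S400
G1 X45.361 Y44.051 F1518
M5
G0 X150.957 Y70.264
M3 S400
G1 X158.933 Y67.857 F1518
G1 X190.549 Y69.560
G1 X227.467 Y73.829
G1 X251.346 Y79.121
M5
G0 X0.000 Y0.000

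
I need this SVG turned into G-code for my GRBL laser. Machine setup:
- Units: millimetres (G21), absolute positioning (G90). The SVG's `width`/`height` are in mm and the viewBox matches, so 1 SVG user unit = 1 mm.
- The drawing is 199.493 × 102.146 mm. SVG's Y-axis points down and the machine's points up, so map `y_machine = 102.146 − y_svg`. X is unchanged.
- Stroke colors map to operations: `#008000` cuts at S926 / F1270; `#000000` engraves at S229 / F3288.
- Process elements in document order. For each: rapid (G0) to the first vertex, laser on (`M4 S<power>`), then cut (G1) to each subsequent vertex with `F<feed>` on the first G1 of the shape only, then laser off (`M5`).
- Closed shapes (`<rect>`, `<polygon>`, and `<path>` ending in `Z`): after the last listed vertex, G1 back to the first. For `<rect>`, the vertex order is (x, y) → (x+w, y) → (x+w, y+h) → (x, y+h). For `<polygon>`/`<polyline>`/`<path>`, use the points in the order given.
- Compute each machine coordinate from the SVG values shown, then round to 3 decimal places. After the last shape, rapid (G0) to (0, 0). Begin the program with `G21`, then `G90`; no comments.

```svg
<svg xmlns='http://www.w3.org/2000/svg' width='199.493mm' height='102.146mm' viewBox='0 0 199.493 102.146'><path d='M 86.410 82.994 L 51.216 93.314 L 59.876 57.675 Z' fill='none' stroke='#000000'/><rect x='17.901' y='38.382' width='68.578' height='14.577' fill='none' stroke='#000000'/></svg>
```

viewBox `0 0 199.493 102.146` with mm width/height → 1 unit = 1 mm. Flip: y_m = 102.146 − y_svg.

**Shape 1** — `<path>` regular polygon, stroke `#000000` → engrave (S229, F3288). Machine vertices: (86.410,19.152) → (51.216,8.832) → (59.876,44.471) → (86.410,19.152). Closed: final G1 returns to the first vertex.

**Shape 2** — `<rect>` rectangle, stroke `#000000` → engrave (S229, F3288). Machine vertices: (17.901,63.764) → (86.479,63.764) → (86.479,49.187) → (17.901,49.187) → (17.901,63.764). Closed: final G1 returns to the first vertex.

G21
G90
G0 X86.410 Y19.152
M4 S229
G1 X51.216 Y8.832 F3288
G1 X59.876 Y44.471
G1 X86.410 Y19.152
M5
G0 X17.901 Y63.764
M4 S229
G1 X86.479 Y63.764 F3288
G1 X86.479 Y49.187
G1 X17.901 Y49.187
G1 X17.901 Y63.764
M5
G0 X0.000 Y0.000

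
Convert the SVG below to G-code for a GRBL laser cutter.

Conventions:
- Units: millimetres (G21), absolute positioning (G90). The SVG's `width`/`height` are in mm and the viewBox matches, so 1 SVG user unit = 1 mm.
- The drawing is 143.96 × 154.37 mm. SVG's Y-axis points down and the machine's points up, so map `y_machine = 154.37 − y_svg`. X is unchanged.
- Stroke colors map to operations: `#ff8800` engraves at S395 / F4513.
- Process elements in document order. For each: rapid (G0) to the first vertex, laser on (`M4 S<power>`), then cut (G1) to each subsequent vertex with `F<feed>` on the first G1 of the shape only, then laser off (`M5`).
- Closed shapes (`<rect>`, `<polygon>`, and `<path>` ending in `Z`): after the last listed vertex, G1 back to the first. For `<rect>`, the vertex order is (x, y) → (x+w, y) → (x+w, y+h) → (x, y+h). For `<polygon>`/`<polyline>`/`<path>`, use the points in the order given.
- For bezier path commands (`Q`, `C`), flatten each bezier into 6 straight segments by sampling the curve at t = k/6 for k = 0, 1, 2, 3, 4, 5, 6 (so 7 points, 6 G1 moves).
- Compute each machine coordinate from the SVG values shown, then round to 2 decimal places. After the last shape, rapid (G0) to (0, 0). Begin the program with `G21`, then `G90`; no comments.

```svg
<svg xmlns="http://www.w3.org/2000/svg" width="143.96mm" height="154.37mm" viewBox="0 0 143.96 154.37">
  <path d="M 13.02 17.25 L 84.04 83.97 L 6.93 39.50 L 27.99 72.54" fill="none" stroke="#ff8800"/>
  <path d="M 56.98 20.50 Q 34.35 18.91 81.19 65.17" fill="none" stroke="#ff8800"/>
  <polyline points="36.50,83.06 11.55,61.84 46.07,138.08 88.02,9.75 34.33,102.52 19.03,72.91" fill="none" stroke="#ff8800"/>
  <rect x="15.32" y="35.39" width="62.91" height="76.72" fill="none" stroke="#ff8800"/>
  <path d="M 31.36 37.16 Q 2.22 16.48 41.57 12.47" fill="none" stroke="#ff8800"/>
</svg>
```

viewBox `0 0 143.96 154.37` with mm width/height → 1 unit = 1 mm. Flip: y_m = 154.37 − y_svg.

**Shape 1** — `<path>` open polyline, stroke `#ff8800` → engrave (S395, F4513). Machine vertices: (13.02,137.12) → (84.04,70.40) → (6.93,114.87) → (27.99,81.83). Open path.

**Shape 2** — `<path>` quadratic bezier, stroke `#ff8800` → engrave (S395, F4513). Control points (SVG): P0=(56.98,20.50), P1=(34.35,18.91), P2=(81.19,65.17); sampled at t=k/6. Machine vertices: (56.98,133.87) → (51.37,133.07) → (49.61,129.61) → (51.72,123.50) → (57.68,114.72) → (67.51,103.29) → (81.19,89.20). Open path.

**Shape 3** — `<polyline>` open polyline, stroke `#ff8800` → engrave (S395, F4513). Machine vertices: (36.50,71.31) → (11.55,92.53) → (46.07,16.29) → (88.02,144.62) → (34.33,51.85) → (19.03,81.46). Open path.

**Shape 4** — `<rect>` rectangle, stroke `#ff8800` → engrave (S395, F4513). Machine vertices: (15.32,118.98) → (78.23,118.98) → (78.23,42.26) → (15.32,42.26) → (15.32,118.98). Closed: final G1 returns to the first vertex.

**Shape 5** — `<path>` quadratic bezier, stroke `#ff8800` → engrave (S395, F4513). Control points (SVG): P0=(31.36,37.16), P1=(2.22,16.48), P2=(41.57,12.47); sampled at t=k/6. Machine vertices: (31.36,117.21) → (23.55,123.64) → (19.54,129.14) → (19.34,133.72) → (22.95,137.37) → (30.36,140.10) → (41.57,141.90). Open path.

G21
G90
G0 X13.02 Y137.12
M4 S395
G1 X84.04 Y70.40 F4513
G1 X6.93 Y114.87
G1 X27.99 Y81.83
M5
G0 X56.98 Y133.87
M4 S395
G1 X51.37 Y133.07 F4513
G1 X49.61 Y129.61
G1 X51.72 Y123.50
G1 X57.68 Y114.72
G1 X67.51 Y103.29
G1 X81.19 Y89.20
M5
G0 X36.50 Y71.31
M4 S395
G1 X11.55 Y92.53 F4513
G1 X46.07 Y16.29
G1 X88.02 Y144.62
G1 X34.33 Y51.85
G1 X19.03 Y81.46
M5
G0 X15.32 Y118.98
M4 S395
G1 X78.23 Y118.98 F4513
G1 X78.23 Y42.26
G1 X15.32 Y42.26
G1 X15.32 Y118.98
M5
G0 X31.36 Y117.21
M4 S395
G1 X23.55 Y123.64 F4513
G1 X19.54 Y129.14
G1 X19.34 Y133.72
G1 X22.95 Y137.37
G1 X30.36 Y140.10
G1 X41.57 Y141.90
M5
G0 X0.00 Y0.00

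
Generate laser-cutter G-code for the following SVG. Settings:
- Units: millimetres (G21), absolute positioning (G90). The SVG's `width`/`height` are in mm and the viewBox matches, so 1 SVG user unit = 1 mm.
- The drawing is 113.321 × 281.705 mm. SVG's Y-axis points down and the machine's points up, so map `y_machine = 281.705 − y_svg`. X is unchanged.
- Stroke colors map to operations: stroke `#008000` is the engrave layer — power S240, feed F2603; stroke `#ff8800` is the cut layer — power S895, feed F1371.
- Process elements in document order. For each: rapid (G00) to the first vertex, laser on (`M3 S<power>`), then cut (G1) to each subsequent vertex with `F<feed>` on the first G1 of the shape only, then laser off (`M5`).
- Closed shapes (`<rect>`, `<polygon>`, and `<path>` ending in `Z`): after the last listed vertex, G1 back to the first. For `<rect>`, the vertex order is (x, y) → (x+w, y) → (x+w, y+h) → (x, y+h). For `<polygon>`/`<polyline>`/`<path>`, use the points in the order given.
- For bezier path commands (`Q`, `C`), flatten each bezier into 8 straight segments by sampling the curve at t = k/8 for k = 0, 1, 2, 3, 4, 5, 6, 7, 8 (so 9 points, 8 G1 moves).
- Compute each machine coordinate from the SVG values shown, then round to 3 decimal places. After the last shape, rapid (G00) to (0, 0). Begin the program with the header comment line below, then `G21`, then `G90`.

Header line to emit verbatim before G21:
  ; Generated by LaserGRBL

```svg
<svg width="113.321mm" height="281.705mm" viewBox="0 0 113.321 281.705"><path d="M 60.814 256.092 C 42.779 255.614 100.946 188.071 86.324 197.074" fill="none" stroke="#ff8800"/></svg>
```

; Generated by LaserGRBL
G21
G90
G00 X60.814 Y25.613
M3 S895
G1 X57.332 Y28.655 F1371
G1 X59.248 Y36.302
G1 X64.815 Y46.871
G1 X72.289 Y58.677
G1 X79.923 Y70.040
G1 X85.971 Y79.275
G1 X88.686 Y84.700
G1 X86.324 Y84.631
M5
G00 X0.000 Y0.000

Since the viewBox matches the mm dimensions, user units are millimetres directly. The only transform is the Y-flip y_m = 281.705 − y_svg.

Shape 1 is a cubic bezier drawn with `<path>`. Its stroke #ff8800 means cut at S895, F1371. After flipping Y the toolpath is (60.814,25.613) → (57.332,28.655) → (59.248,36.302) → (64.815,46.871) → (72.289,58.677) → (79.923,70.040) → (85.971,79.275) → (88.686,84.700) → (86.324,84.631).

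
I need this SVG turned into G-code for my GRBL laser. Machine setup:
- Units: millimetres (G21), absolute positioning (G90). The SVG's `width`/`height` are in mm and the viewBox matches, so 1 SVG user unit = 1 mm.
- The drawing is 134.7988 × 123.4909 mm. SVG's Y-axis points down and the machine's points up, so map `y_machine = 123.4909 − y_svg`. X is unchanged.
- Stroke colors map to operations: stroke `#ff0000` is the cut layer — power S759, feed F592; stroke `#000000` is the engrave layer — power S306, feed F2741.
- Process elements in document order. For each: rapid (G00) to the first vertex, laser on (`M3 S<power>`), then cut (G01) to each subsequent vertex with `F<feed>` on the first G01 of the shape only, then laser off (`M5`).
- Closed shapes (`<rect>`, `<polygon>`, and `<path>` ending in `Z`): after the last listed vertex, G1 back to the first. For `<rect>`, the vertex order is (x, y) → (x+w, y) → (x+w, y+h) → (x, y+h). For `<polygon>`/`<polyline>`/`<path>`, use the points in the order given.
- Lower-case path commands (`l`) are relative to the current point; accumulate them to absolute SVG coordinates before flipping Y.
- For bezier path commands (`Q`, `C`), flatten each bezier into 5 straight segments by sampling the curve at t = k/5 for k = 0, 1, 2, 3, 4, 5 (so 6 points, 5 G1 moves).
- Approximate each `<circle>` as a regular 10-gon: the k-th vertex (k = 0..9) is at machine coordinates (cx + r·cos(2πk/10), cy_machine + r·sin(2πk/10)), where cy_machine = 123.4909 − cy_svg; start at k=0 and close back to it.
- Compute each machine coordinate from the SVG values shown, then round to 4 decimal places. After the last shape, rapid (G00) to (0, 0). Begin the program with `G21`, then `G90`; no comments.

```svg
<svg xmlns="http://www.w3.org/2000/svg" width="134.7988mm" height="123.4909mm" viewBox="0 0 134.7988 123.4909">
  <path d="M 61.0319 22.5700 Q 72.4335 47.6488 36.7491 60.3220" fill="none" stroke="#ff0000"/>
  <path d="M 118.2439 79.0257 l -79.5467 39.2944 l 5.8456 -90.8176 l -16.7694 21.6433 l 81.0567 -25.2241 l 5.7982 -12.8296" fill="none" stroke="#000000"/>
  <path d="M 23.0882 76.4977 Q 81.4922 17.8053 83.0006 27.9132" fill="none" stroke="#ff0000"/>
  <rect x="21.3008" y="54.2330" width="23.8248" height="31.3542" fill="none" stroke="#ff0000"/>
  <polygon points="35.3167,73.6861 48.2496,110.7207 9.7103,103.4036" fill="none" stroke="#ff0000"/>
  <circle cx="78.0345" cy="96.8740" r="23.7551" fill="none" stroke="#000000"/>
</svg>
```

1 u = 1 mm; y_m = 123.4909 − y.

[1] `<path>` quadratic bezier, #ff0000→cut S759 F592: (61.0319,100.9209) → (63.7091,91.3856) → (62.6194,82.8428) → (57.7629,75.2924) → (49.1394,68.7344) → (36.7491,63.1689)

[2] `<path>` open polyline, #000000→engrave S306 F2741: (118.2439,44.4652) → (38.6972,5.1708) → (44.5428,95.9884) → (27.7734,74.3451) → (108.8301,99.5692) → (114.6283,112.3988)

[3] `<path>` quadratic bezier, #ff0000→cut S759 F592: (23.0882,46.9932) → (44.1740,67.7181) → (60.7081,82.9391) → (72.6906,92.6560) → (80.1214,96.8688) → (83.0006,95.5777)

[4] `<rect>` rectangle, #ff0000→cut S759 F592: (21.3008,69.2579) → (45.1256,69.2579) → (45.1256,37.9037) → (21.3008,37.9037) → (21.3008,69.2579) (closed)

[5] `<polygon>` regular polygon, #ff0000→cut S759 F592: (35.3167,49.8048) → (48.2496,12.7702) → (9.7103,20.0873) → (35.3167,49.8048) (closed)

[6] `<circle>` circle, #000000→engrave S306 F2741: (101.7896,26.6169) → (97.2528,40.5798) → (85.3752,49.2093) → (70.6938,49.2093) → (58.8162,40.5798) → (54.2794,26.6169) → (58.8162,12.6540) → (70.6938,4.0245) → (85.3752,4.0245) → (97.2528,12.6540) → (101.7896,26.6169) (closed)

G21
G90
G00 X61.0319 Y100.9209
M3 S759
G01 X63.7091 Y91.3856 F592
G01 X62.6194 Y82.8428
G01 X57.7629 Y75.2924
G01 X49.1394 Y68.7344
G01 X36.7491 Y63.1689
M5
G00 X118.2439 Y44.4652
M3 S306
G01 X38.6972 Y5.1708 F2741
G01 X44.5428 Y95.9884
G01 X27.7734 Y74.3451
G01 X108.8301 Y99.5692
G01 X114.6283 Y112.3988
M5
G00 X23.0882 Y46.9932
M3 S759
G01 X44.1740 Y67.7181 F592
G01 X60.7081 Y82.9391
G01 X72.6906 Y92.6560
G01 X80.1214 Y96.8688
G01 X83.0006 Y95.5777
M5
G00 X21.3008 Y69.2579
M3 S759
G01 X45.1256 Y69.2579 F592
G01 X45.1256 Y37.9037
G01 X21.3008 Y37.9037
G01 X21.3008 Y69.2579
M5
G00 X35.3167 Y49.8048
M3 S759
G01 X48.2496 Y12.7702 F592
G01 X9.7103 Y20.0873
G01 X35.3167 Y49.8048
M5
G00 X101.7896 Y26.6169
M3 S306
G01 X97.2528 Y40.5798 F2741
G01 X85.3752 Y49.2093
G01 X70.6938 Y49.2093
G01 X58.8162 Y40.5798
G01 X54.2794 Y26.6169
G01 X58.8162 Y12.6540
G01 X70.6938 Y4.0245
G01 X85.3752 Y4.0245
G01 X97.2528 Y12.6540
G01 X101.7896 Y26.6169
M5
G00 X0.0000 Y0.0000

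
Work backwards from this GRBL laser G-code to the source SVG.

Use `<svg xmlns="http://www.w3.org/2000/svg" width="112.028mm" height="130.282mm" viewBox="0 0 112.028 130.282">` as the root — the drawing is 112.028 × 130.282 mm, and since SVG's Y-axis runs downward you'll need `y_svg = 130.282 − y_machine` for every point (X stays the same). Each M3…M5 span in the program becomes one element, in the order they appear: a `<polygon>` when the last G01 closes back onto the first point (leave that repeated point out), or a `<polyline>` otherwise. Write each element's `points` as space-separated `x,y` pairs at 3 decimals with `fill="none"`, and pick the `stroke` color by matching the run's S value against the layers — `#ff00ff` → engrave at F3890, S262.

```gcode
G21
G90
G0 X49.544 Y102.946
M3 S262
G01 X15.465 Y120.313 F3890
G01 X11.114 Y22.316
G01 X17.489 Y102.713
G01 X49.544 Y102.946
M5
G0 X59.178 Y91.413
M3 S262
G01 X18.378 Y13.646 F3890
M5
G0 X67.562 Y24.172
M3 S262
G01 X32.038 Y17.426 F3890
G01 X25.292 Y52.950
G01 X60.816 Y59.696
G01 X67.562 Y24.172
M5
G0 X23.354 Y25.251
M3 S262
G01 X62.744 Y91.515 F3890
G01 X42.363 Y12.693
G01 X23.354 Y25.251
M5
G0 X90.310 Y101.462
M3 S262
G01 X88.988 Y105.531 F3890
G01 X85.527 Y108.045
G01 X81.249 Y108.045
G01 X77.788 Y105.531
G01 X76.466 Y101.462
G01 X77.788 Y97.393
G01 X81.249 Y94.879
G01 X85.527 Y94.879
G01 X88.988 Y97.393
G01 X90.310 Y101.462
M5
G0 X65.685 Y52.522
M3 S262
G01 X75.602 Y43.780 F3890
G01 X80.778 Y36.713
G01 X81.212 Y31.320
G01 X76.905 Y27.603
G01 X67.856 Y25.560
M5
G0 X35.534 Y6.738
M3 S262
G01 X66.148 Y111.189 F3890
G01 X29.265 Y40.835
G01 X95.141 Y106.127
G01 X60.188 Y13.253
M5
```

y_svg = 130.282 − y_m. Every run uses S262, so all elements get stroke `#ff00ff` (engrave).

[1] closed run; points: 49.544,27.336 15.465,9.969 11.114,107.966 17.489,27.569

[2] open run; points: 59.178,38.869 18.378,116.636

[3] closed run; points: 67.562,106.110 32.038,112.856 25.292,77.332 60.816,70.586

[4] closed run; points: 23.354,105.031 62.744,38.767 42.363,117.589

[5] closed run; points: 90.310,28.820 88.988,24.751 85.527,22.237 81.249,22.237 77.788,24.751 76.466,28.820 77.788,32.889 81.249,35.403 85.527,35.403 88.988,32.889

[6] open run; points: 65.685,77.760 75.602,86.502 80.778,93.569 81.212,98.962 76.905,102.679 67.856,104.722

[7] open run; points: 35.534,123.544 66.148,19.093 29.265,89.447 95.141,24.155 60.188,117.029

<svg xmlns="http://www.w3.org/2000/svg" width="112.028mm" height="130.282mm" viewBox="0 0 112.028 130.282">
  <polygon points="49.544,27.336 15.465,9.969 11.114,107.966 17.489,27.569" fill="none" stroke="#ff00ff"/>
  <polyline points="59.178,38.869 18.378,116.636" fill="none" stroke="#ff00ff"/>
  <polygon points="67.562,106.110 32.038,112.856 25.292,77.332 60.816,70.586" fill="none" stroke="#ff00ff"/>
  <polygon points="23.354,105.031 62.744,38.767 42.363,117.589" fill="none" stroke="#ff00ff"/>
  <polygon points="90.310,28.820 88.988,24.751 85.527,22.237 81.249,22.237 77.788,24.751 76.466,28.820 77.788,32.889 81.249,35.403 85.527,35.403 88.988,32.889" fill="none" stroke="#ff00ff"/>
  <polyline points="65.685,77.760 75.602,86.502 80.778,93.569 81.212,98.962 76.905,102.679 67.856,104.722" fill="none" stroke="#ff00ff"/>
  <polyline points="35.534,123.544 66.148,19.093 29.265,89.447 95.141,24.155 60.188,117.029" fill="none" stroke="#ff00ff"/>
</svg>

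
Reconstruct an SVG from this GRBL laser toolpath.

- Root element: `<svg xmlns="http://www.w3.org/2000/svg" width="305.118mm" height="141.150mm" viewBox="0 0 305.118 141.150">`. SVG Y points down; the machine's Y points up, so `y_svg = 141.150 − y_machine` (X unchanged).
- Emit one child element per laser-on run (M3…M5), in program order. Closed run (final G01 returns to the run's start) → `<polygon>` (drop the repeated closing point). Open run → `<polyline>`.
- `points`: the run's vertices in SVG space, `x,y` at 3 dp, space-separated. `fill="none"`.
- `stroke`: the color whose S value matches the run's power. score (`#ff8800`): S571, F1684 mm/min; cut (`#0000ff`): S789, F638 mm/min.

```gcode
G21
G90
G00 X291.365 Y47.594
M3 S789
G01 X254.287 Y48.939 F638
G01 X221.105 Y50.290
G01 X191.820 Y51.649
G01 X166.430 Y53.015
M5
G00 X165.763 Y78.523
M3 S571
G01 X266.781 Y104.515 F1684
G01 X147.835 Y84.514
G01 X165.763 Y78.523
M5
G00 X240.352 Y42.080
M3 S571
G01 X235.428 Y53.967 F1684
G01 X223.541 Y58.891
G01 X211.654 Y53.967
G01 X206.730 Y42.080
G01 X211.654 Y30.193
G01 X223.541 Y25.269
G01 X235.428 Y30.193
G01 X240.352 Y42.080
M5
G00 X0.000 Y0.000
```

Each laser-on run becomes one SVG element. Flip Y back into SVG space with y_svg = 141.150 − y_machine.

Run 1: the run's S789 means `#0000ff` (cut). The run is open, so emit a `<polyline>` with points (Y-flipped): 291.365,93.556 254.287,92.211 221.105,90.860 191.820,89.501 166.430,88.135.

Run 2: S571 ⇒ score layer `#ff8800`. The run returns to its start, so emit a `<polygon>` with points (Y-flipped): 165.763,62.627 266.781,36.635 147.835,56.636.

Run 3: S571 ⇒ score layer `#ff8800`. The run returns to its start, so emit a `<polygon>` with points (Y-flipped): 240.352,99.070 235.428,87.183 223.541,82.259 211.654,87.183 206.730,99.070 211.654,110.957 223.541,115.881 235.428,110.957.

<svg xmlns="http://www.w3.org/2000/svg" width="305.118mm" height="141.150mm" viewBox="0 0 305.118 141.150">
  <polyline points="291.365,93.556 254.287,92.211 221.105,90.860 191.820,89.501 166.430,88.135" fill="none" stroke="#0000ff"/>
  <polygon points="165.763,62.627 266.781,36.635 147.835,56.636" fill="none" stroke="#ff8800"/>
  <polygon points="240.352,99.070 235.428,87.183 223.541,82.259 211.654,87.183 206.730,99.070 211.654,110.957 223.541,115.881 235.428,110.957" fill="none" stroke="#ff8800"/>
</svg>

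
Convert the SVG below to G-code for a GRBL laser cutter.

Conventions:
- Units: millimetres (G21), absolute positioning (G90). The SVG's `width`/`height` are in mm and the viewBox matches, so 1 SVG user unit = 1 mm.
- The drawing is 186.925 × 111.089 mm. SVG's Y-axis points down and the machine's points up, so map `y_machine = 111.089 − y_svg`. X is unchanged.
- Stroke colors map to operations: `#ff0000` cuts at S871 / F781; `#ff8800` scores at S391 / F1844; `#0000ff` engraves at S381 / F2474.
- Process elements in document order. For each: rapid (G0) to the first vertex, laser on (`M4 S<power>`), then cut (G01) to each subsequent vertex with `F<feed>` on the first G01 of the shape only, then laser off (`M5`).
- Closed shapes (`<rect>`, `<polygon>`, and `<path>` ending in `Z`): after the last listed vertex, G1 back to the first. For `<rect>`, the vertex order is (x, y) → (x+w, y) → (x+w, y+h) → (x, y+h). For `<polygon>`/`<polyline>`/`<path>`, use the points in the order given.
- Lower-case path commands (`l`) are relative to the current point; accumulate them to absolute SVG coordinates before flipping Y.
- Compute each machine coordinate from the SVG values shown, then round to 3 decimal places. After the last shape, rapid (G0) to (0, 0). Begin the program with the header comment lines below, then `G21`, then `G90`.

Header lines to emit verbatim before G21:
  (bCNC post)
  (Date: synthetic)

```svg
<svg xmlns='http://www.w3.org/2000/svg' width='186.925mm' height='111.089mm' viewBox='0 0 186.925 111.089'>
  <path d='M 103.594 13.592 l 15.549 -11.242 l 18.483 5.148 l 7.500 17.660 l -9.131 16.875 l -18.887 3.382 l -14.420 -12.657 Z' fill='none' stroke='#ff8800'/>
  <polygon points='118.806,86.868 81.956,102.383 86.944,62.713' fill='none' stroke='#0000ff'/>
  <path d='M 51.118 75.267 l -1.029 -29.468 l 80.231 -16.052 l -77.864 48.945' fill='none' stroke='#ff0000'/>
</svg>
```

1 u = 1 mm; y_m = 111.089 − y.

[1] `<path>` regular polygon, #ff8800→score S391 F1844: (103.594,97.497) → (119.143,108.739) → (137.626,103.591) → (145.126,85.931) → (135.995,69.056) → (117.108,65.674) → (102.688,78.331) → (103.594,97.497) (closed)

[2] `<polygon>` regular polygon, #0000ff→engrave S381 F2474: (118.806,24.221) → (81.956,8.706) → (86.944,48.376) → (118.806,24.221) (closed)

[3] `<path>` open polyline, #ff0000→cut S871 F781: (51.118,35.822) → (50.089,65.290) → (130.320,81.342) → (52.456,32.397)

(bCNC post)
(Date: synthetic)
G21
G90
G0 X103.594 Y97.497
M4 S391
G01 X119.143 Y108.739 F1844
G01 X137.626 Y103.591
G01 X145.126 Y85.931
G01 X135.995 Y69.056
G01 X117.108 Y65.674
G01 X102.688 Y78.331
G01 X103.594 Y97.497
M5
G0 X118.806 Y24.221
M4 S381
G01 X81.956 Y8.706 F2474
G01 X86.944 Y48.376
G01 X118.806 Y24.221
M5
G0 X51.118 Y35.822
M4 S871
G01 X50.089 Y65.290 F781
G01 X130.320 Y81.342
G01 X52.456 Y32.397
M5
G0 X0.000 Y0.000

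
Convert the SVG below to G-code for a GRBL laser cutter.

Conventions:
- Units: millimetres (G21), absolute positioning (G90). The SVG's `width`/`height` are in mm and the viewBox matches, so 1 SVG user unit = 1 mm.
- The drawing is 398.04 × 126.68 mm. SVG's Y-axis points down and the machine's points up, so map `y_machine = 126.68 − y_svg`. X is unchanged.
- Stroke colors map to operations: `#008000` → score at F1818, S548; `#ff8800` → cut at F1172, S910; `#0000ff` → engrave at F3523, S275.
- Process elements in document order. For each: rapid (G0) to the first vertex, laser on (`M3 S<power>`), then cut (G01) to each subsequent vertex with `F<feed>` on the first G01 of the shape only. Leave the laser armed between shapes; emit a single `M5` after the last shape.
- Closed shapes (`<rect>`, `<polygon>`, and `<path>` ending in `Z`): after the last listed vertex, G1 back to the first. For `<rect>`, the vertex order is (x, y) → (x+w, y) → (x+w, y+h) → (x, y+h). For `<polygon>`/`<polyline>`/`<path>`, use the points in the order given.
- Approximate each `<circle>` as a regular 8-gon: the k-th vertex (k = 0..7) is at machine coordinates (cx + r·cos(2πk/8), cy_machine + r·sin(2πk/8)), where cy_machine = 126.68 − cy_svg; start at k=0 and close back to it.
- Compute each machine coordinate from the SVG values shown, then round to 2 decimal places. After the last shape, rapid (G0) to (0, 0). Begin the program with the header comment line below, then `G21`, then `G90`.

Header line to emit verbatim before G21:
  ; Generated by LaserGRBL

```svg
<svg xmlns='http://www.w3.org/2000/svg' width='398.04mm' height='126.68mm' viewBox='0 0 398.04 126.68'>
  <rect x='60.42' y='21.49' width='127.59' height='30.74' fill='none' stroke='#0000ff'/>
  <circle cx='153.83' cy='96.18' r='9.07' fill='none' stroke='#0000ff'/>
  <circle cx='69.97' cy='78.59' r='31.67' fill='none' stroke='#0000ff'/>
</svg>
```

; Generated by LaserGRBL
G21
G90
G0 X60.42 Y105.19
M3 S275
G01 X188.01 Y105.19 F3523
G01 X188.01 Y74.45
G01 X60.42 Y74.45
G01 X60.42 Y105.19
G0 X162.90 Y30.50
M3 S275
G01 X160.24 Y36.91 F3523
G01 X153.83 Y39.57
G01 X147.42 Y36.91
G01 X144.76 Y30.50
G01 X147.42 Y24.09
G01 X153.83 Y21.43
G01 X160.24 Y24.09
G01 X162.90 Y30.50
G0 X101.64 Y48.09
M3 S275
G01 X92.36 Y70.48 F3523
G01 X69.97 Y79.76
G01 X47.58 Y70.48
G01 X38.30 Y48.09
G01 X47.58 Y25.70
G01 X69.97 Y16.42
G01 X92.36 Y25.70
G01 X101.64 Y48.09
M5
G0 X0.00 Y0.00

viewBox `0 0 398.04 126.68` with mm width/height → 1 unit = 1 mm. Flip: y_m = 126.68 − y_svg.

**Shape 1** — `<rect>` rectangle, stroke `#0000ff` → engrave (S275, F3523). Machine vertices: (60.42,105.19) → (188.01,105.19) → (188.01,74.45) → (60.42,74.45) → (60.42,105.19). Closed: final G1 returns to the first vertex.

**Shape 2** — `<circle>` circle, stroke `#0000ff` → engrave (S275, F3523). Machine vertices: (162.90,30.50) → (160.24,36.91) → (153.83,39.57) → (147.42,36.91) → (144.76,30.50) → (147.42,24.09) → (153.83,21.43) → (160.24,24.09) → (162.90,30.50). Closed: final G1 returns to the first vertex.

**Shape 3** — `<circle>` circle, stroke `#0000ff` → engrave (S275, F3523). Machine vertices: (101.64,48.09) → (92.36,70.48) → (69.97,79.76) → (47.58,70.48) → (38.30,48.09) → (47.58,25.70) → (69.97,16.42) → (92.36,25.70) → (101.64,48.09). Closed: final G1 returns to the first vertex.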